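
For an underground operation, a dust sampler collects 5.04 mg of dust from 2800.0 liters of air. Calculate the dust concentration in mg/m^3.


1.8 mg/m^3

Convert liters to m^3: 1 m^3 = 1000 L
Concentration = mass / volume * 1000
= 5.04 / 2800.0 * 1000
= 0.0018 * 1000
= 1.8 mg/m^3


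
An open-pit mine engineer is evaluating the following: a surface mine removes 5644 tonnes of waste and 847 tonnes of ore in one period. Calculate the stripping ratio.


Stripping ratio = waste tonnage / ore tonnage
= 5644 / 847
= 6.6635

6.6635


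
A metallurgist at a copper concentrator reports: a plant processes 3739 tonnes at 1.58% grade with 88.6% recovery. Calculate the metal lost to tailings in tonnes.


6.7347 tonnes

Total metal in feed:
= 3739 * 1.58 / 100 = 59.0762 tonnes
Metal recovered:
= 59.0762 * 88.6 / 100 = 52.3415132 tonnes
Metal lost to tailings:
= 59.0762 - 52.3415132
= 6.7347 tonnes


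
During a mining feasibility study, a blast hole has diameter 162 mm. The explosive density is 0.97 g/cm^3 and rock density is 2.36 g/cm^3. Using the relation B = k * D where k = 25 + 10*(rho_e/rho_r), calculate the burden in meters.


First, compute k:
rho_e / rho_r = 0.97 / 2.36 = 0.4110169492
k = 25 + 10 * 0.4110169492 = 29.11016949
Then, compute burden:
B = k * D / 1000 = 29.11016949 * 162 / 1000
= 4715.847458 / 1000
= 4.7158 m

4.7158 m


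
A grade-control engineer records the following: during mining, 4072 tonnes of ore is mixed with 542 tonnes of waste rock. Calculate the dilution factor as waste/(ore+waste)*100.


11.7469%

Total material = ore + waste
= 4072 + 542 = 4614 tonnes
Dilution = waste / total * 100
= 542 / 4614 * 100
= 0.1174685739 * 100
= 11.7469%


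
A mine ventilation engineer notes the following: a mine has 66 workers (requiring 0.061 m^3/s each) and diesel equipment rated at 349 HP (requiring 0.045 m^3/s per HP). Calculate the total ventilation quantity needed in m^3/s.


Airflow for workers:
Q_people = 66 * 0.061 = 4.026 m^3/s
Airflow for diesel equipment:
Q_diesel = 349 * 0.045 = 15.705 m^3/s
Total ventilation:
Q_total = 4.026 + 15.705
= 19.731 m^3/s

19.731 m^3/s


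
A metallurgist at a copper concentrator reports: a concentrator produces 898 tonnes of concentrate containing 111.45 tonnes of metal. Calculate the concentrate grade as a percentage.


Grade = (metal in concentrate / concentrate mass) * 100
= (111.45 / 898) * 100
= 0.1241091314 * 100
= 12.4109%

12.4109%


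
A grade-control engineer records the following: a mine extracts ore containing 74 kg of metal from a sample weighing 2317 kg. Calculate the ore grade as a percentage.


Ore grade = (metal mass / ore mass) * 100
= (74 / 2317) * 100
= 0.03193785067 * 100
= 3.1938%

3.1938%


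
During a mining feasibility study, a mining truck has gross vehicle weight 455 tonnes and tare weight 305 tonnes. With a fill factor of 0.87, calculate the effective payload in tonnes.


130.5 tonnes

Maximum payload = gross - tare
= 455 - 305 = 150 tonnes
Effective payload = max payload * fill factor
= 150 * 0.87
= 130.5 tonnes


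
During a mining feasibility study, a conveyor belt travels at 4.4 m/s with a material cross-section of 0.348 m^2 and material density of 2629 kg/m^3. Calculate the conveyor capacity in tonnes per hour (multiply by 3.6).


14491.8893 t/h

Volumetric flow = speed * area
= 4.4 * 0.348 = 1.5312 m^3/s
Mass flow = volumetric * density
= 1.5312 * 2629 = 4025.5248 kg/s
Convert to t/h: multiply by 3.6
Capacity = 4025.5248 * 3.6
= 14491.8893 t/h


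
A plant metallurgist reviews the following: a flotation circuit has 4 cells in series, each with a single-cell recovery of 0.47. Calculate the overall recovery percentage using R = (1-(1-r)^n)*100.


92.1095%

Complement of single-cell recovery:
1 - r = 1 - 0.47 = 0.53
Raise to power n:
(1 - r)^4 = 0.53^4 = 0.07890481
Overall recovery:
R = (1 - 0.07890481) * 100
= 92.1095%


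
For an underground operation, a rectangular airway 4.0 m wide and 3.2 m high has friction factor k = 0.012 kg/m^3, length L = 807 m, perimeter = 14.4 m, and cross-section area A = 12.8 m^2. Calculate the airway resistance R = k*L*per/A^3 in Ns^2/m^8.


0.0665 Ns^2/m^8

Compute the numerator:
k * L * per = 0.012 * 807 * 14.4
= 139.4496
Compute the denominator:
A^3 = 12.8^3 = 2097.152
Resistance:
R = 139.4496 / 2097.152
= 0.0665 Ns^2/m^8


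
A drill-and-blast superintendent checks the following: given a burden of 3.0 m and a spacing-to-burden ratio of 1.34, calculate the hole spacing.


4.02 m

Spacing = burden * ratio
= 3.0 * 1.34
= 4.02 m


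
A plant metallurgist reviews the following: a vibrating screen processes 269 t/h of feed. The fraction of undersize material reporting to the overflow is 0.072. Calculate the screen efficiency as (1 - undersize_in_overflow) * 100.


92.8%

Screen efficiency = (1 - fraction of undersize in overflow) * 100
= (1 - 0.072) * 100
= 0.928 * 100
= 92.8%


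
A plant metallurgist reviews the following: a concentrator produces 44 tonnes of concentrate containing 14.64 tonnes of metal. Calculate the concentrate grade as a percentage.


Grade = (metal in concentrate / concentrate mass) * 100
= (14.64 / 44) * 100
= 0.3327272727 * 100
= 33.2727%

33.2727%


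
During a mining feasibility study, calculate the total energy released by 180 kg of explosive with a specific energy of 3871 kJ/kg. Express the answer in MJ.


696.78 MJ

Energy = mass * specific_energy / 1000
= 180 * 3871 / 1000
= 696780 / 1000
= 696.78 MJ


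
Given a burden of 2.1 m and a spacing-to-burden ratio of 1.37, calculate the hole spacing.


Spacing = burden * ratio
= 2.1 * 1.37
= 2.877 m

2.877 m


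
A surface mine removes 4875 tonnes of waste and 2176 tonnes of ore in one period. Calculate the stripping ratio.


2.2403

Stripping ratio = waste tonnage / ore tonnage
= 4875 / 2176
= 2.2403


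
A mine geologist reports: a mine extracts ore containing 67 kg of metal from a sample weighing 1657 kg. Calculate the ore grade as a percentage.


Ore grade = (metal mass / ore mass) * 100
= (67 / 1657) * 100
= 0.04043452022 * 100
= 4.0435%

4.0435%


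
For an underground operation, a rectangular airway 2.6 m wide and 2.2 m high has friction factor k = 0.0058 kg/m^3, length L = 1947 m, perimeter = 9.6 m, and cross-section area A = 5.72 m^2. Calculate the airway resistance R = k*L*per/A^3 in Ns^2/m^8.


Compute the numerator:
k * L * per = 0.0058 * 1947 * 9.6
= 108.40896
Compute the denominator:
A^3 = 5.72^3 = 187.149248
Resistance:
R = 108.40896 / 187.149248
= 0.5793 Ns^2/m^8

0.5793 Ns^2/m^8


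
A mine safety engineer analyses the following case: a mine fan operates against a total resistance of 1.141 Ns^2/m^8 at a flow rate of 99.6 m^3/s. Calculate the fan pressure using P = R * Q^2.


11318.9026 Pa

Compute Q^2:
Q^2 = 99.6^2 = 9920.16
Compute pressure:
P = R * Q^2 = 1.141 * 9920.16
= 11318.9026 Pa


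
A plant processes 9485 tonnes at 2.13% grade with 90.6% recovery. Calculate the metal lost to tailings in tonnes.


18.9909 tonnes

Total metal in feed:
= 9485 * 2.13 / 100 = 202.0305 tonnes
Metal recovered:
= 202.0305 * 90.6 / 100 = 183.039633 tonnes
Metal lost to tailings:
= 202.0305 - 183.039633
= 18.9909 tonnes


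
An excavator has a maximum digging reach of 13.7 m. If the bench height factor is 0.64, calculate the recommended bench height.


Bench height = reach * factor
= 13.7 * 0.64
= 8.768 m

8.768 m


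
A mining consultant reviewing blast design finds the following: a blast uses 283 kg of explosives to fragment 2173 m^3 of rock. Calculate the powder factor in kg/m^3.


0.1302 kg/m^3

Powder factor = explosive mass / rock volume
= 283 / 2173
= 0.1302 kg/m^3


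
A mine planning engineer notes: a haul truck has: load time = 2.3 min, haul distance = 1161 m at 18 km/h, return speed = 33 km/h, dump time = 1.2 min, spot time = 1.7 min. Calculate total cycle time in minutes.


11.1809 min

Convert haul speed to m/min: 18 * 1000/60 = 300 m/min
Haul time = 1161 / 300 = 3.87 min
Convert return speed to m/min: 33 * 1000/60 = 550 m/min
Return time = 1161 / 550 = 2.110909091 min
Total cycle time:
= 2.3 + 3.87 + 1.2 + 2.110909091 + 1.7
= 11.1809 min


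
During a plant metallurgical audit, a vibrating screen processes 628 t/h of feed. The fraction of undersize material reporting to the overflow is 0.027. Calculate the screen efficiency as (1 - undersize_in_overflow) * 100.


Screen efficiency = (1 - fraction of undersize in overflow) * 100
= (1 - 0.027) * 100
= 0.973 * 100
= 97.3%

97.3%


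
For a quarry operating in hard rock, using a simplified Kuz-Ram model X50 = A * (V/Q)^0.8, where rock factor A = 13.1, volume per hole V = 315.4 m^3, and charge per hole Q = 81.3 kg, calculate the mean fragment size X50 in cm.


38.7515 cm

Compute V/Q:
V/Q = 315.4 / 81.3 = 3.879458795
Raise to the power 0.8:
(V/Q)^0.8 = 3.879458795^0.8 = 2.958127676
Multiply by A:
X50 = 13.1 * 2.958127676
= 38.7515 cm


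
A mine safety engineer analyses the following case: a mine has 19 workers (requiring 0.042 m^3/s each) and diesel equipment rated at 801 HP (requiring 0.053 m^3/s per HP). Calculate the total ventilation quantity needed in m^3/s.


43.251 m^3/s

Airflow for workers:
Q_people = 19 * 0.042 = 0.798 m^3/s
Airflow for diesel equipment:
Q_diesel = 801 * 0.053 = 42.453 m^3/s
Total ventilation:
Q_total = 0.798 + 42.453
= 43.251 m^3/s


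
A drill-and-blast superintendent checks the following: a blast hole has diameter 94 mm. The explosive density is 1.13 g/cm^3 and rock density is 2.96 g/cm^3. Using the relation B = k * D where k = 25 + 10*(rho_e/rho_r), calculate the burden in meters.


2.7089 m

First, compute k:
rho_e / rho_r = 1.13 / 2.96 = 0.3817567568
k = 25 + 10 * 0.3817567568 = 28.81756757
Then, compute burden:
B = k * D / 1000 = 28.81756757 * 94 / 1000
= 2708.851351 / 1000
= 2.7089 m


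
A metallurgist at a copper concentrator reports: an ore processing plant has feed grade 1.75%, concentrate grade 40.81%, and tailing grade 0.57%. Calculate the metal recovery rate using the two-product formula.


68.3837%

Using the two-product formula:
R = 100 * c * (f - t) / (f * (c - t))
Numerator = 100 * 40.81 * (1.75 - 0.57)
= 100 * 40.81 * 1.18
= 4815.58
Denominator = 1.75 * (40.81 - 0.57)
= 1.75 * 40.24
= 70.42
R = 4815.58 / 70.42
= 68.3837%


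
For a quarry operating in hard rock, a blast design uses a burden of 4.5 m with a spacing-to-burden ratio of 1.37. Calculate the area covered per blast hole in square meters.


First, find the spacing:
Spacing = burden * ratio = 4.5 * 1.37
= 6.165 m
Then, calculate the area:
Area = burden * spacing = 4.5 * 6.165
= 27.7425 m^2

27.7425 m^2


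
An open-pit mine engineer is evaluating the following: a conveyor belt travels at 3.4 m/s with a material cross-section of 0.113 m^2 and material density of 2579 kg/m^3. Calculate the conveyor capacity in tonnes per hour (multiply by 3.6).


Volumetric flow = speed * area
= 3.4 * 0.113 = 0.3842 m^3/s
Mass flow = volumetric * density
= 0.3842 * 2579 = 990.8518 kg/s
Convert to t/h: multiply by 3.6
Capacity = 990.8518 * 3.6
= 3567.0665 t/h

3567.0665 t/h


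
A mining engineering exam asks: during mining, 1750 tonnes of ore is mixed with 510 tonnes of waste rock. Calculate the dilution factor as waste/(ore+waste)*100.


22.5664%

Total material = ore + waste
= 1750 + 510 = 2260 tonnes
Dilution = waste / total * 100
= 510 / 2260 * 100
= 0.2256637168 * 100
= 22.5664%


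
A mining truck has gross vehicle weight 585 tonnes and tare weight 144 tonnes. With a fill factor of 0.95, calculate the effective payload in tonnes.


Maximum payload = gross - tare
= 585 - 144 = 441 tonnes
Effective payload = max payload * fill factor
= 441 * 0.95
= 418.95 tonnes

418.95 tonnes


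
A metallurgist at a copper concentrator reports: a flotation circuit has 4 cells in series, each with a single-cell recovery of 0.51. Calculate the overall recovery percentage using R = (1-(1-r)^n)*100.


94.2352%

Complement of single-cell recovery:
1 - r = 1 - 0.51 = 0.49
Raise to power n:
(1 - r)^4 = 0.49^4 = 0.05764801
Overall recovery:
R = (1 - 0.05764801) * 100
= 94.2352%


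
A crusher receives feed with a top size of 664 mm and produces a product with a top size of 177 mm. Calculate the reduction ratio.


Reduction ratio = feed size / product size
= 664 / 177
= 3.7514

3.7514


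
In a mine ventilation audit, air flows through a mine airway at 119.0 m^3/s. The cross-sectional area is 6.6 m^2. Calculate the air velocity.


Velocity = flow rate / cross-sectional area
= 119.0 / 6.6
= 18.0303 m/s

18.0303 m/s


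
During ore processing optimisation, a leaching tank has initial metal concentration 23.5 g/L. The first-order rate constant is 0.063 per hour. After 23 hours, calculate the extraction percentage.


76.5195%

Compute the exponent:
-k * t = -0.063 * 23 = -1.449
Remaining concentration:
C = 23.5 * exp(-1.449)
= 23.5 * 0.2348049757
= 5.517916929 g/L
Extracted = 23.5 - 5.517916929 = 17.98208307 g/L
Extraction % = 17.98208307 / 23.5 * 100
= 76.5195%


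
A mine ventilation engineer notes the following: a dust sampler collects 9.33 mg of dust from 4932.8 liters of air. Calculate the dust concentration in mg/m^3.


1.8914 mg/m^3

Convert liters to m^3: 1 m^3 = 1000 L
Concentration = mass / volume * 1000
= 9.33 / 4932.8 * 1000
= 0.001891420694 * 1000
= 1.8914 mg/m^3


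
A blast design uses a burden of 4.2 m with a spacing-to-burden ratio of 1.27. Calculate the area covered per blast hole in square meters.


22.4028 m^2

First, find the spacing:
Spacing = burden * ratio = 4.2 * 1.27
= 5.334 m
Then, calculate the area:
Area = burden * spacing = 4.2 * 5.334
= 22.4028 m^2


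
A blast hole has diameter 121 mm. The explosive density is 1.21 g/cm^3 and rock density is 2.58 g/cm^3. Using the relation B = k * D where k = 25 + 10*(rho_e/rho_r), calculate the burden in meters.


First, compute k:
rho_e / rho_r = 1.21 / 2.58 = 0.4689922481
k = 25 + 10 * 0.4689922481 = 29.68992248
Then, compute burden:
B = k * D / 1000 = 29.68992248 * 121 / 1000
= 3592.48062 / 1000
= 3.5925 m

3.5925 m


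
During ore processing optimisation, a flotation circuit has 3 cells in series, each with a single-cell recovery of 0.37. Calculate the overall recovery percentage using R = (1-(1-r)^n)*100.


Complement of single-cell recovery:
1 - r = 1 - 0.37 = 0.63
Raise to power n:
(1 - r)^3 = 0.63^3 = 0.250047
Overall recovery:
R = (1 - 0.250047) * 100
= 74.9953%

74.9953%


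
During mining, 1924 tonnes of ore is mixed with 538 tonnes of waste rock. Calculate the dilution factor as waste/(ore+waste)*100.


21.8522%

Total material = ore + waste
= 1924 + 538 = 2462 tonnes
Dilution = waste / total * 100
= 538 / 2462 * 100
= 0.2185215272 * 100
= 21.8522%


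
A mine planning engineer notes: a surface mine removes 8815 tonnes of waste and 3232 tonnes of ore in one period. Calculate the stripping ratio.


2.7274

Stripping ratio = waste tonnage / ore tonnage
= 8815 / 3232
= 2.7274


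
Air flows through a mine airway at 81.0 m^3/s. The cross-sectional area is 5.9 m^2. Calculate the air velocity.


Velocity = flow rate / cross-sectional area
= 81.0 / 5.9
= 13.7288 m/s

13.7288 m/s


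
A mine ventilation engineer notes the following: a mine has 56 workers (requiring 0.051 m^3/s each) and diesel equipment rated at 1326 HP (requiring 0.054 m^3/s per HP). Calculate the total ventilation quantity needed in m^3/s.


74.46 m^3/s

Airflow for workers:
Q_people = 56 * 0.051 = 2.856 m^3/s
Airflow for diesel equipment:
Q_diesel = 1326 * 0.054 = 71.604 m^3/s
Total ventilation:
Q_total = 2.856 + 71.604
= 74.46 m^3/s


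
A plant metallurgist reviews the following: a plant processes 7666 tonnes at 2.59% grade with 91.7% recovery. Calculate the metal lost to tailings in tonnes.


Total metal in feed:
= 7666 * 2.59 / 100 = 198.5494 tonnes
Metal recovered:
= 198.5494 * 91.7 / 100 = 182.0697998 tonnes
Metal lost to tailings:
= 198.5494 - 182.0697998
= 16.4796 tonnes

16.4796 tonnes


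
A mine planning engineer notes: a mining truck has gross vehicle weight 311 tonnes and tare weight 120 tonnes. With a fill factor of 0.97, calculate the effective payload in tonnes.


Maximum payload = gross - tare
= 311 - 120 = 191 tonnes
Effective payload = max payload * fill factor
= 191 * 0.97
= 185.27 tonnes

185.27 tonnes


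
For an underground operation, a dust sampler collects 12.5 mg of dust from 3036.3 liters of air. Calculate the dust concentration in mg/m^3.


Convert liters to m^3: 1 m^3 = 1000 L
Concentration = mass / volume * 1000
= 12.5 / 3036.3 * 1000
= 0.004116852748 * 1000
= 4.1169 mg/m^3

4.1169 mg/m^3


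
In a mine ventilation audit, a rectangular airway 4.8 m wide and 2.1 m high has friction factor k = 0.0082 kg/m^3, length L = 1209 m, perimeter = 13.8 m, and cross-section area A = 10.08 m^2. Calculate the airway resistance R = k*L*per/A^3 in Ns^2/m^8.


0.1336 Ns^2/m^8

Compute the numerator:
k * L * per = 0.0082 * 1209 * 13.8
= 136.81044
Compute the denominator:
A^3 = 10.08^3 = 1024.192512
Resistance:
R = 136.81044 / 1024.192512
= 0.1336 Ns^2/m^8


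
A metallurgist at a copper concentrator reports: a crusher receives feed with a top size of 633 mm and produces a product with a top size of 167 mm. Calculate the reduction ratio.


3.7904

Reduction ratio = feed size / product size
= 633 / 167
= 3.7904


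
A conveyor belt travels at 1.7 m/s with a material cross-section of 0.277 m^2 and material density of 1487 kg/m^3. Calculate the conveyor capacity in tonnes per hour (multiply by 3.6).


Volumetric flow = speed * area
= 1.7 * 0.277 = 0.4709 m^3/s
Mass flow = volumetric * density
= 0.4709 * 1487 = 700.2283 kg/s
Convert to t/h: multiply by 3.6
Capacity = 700.2283 * 3.6
= 2520.8219 t/h

2520.8219 t/h


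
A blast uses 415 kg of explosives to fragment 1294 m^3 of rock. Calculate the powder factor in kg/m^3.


0.3207 kg/m^3

Powder factor = explosive mass / rock volume
= 415 / 1294
= 0.3207 kg/m^3


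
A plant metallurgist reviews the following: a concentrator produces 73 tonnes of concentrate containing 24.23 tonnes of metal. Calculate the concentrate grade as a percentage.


33.1918%

Grade = (metal in concentrate / concentrate mass) * 100
= (24.23 / 73) * 100
= 0.3319178082 * 100
= 33.1918%


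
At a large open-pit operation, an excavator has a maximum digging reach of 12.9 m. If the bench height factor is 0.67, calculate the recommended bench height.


8.643 m

Bench height = reach * factor
= 12.9 * 0.67
= 8.643 m


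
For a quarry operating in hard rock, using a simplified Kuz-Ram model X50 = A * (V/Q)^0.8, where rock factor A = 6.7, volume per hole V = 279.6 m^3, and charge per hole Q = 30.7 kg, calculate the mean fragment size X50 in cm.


Compute V/Q:
V/Q = 279.6 / 30.7 = 9.107491857
Raise to the power 0.8:
(V/Q)^0.8 = 9.107491857^0.8 = 5.854893953
Multiply by A:
X50 = 6.7 * 5.854893953
= 39.2278 cm

39.2278 cm


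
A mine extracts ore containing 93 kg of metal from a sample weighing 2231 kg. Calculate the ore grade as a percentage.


4.1685%

Ore grade = (metal mass / ore mass) * 100
= (93 / 2231) * 100
= 0.0416853429 * 100
= 4.1685%


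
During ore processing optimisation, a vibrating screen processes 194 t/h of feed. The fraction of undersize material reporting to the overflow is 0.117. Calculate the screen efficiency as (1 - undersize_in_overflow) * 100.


Screen efficiency = (1 - fraction of undersize in overflow) * 100
= (1 - 0.117) * 100
= 0.883 * 100
= 88.3%

88.3%


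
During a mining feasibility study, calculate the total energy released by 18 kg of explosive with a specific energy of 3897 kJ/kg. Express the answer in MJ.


70.146 MJ

Energy = mass * specific_energy / 1000
= 18 * 3897 / 1000
= 70146 / 1000
= 70.146 MJ


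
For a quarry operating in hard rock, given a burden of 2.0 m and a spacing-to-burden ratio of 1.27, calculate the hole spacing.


Spacing = burden * ratio
= 2.0 * 1.27
= 2.54 m

2.54 m


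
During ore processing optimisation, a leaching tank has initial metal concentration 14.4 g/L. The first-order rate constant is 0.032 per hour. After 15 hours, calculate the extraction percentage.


Compute the exponent:
-k * t = -0.032 * 15 = -0.48
Remaining concentration:
C = 14.4 * exp(-0.48)
= 14.4 * 0.6187833918
= 8.910480842 g/L
Extracted = 14.4 - 8.910480842 = 5.489519158 g/L
Extraction % = 5.489519158 / 14.4 * 100
= 38.1217%

38.1217%


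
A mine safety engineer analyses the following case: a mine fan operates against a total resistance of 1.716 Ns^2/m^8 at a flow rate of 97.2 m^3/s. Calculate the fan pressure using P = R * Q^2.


16212.4934 Pa

Compute Q^2:
Q^2 = 97.2^2 = 9447.84
Compute pressure:
P = R * Q^2 = 1.716 * 9447.84
= 16212.4934 Pa


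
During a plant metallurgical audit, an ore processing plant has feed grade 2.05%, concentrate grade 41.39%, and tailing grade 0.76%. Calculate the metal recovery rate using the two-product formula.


64.1039%

Using the two-product formula:
R = 100 * c * (f - t) / (f * (c - t))
Numerator = 100 * 41.39 * (2.05 - 0.76)
= 100 * 41.39 * 1.29
= 5339.31
Denominator = 2.05 * (41.39 - 0.76)
= 2.05 * 40.63
= 83.2915
R = 5339.31 / 83.2915
= 64.1039%


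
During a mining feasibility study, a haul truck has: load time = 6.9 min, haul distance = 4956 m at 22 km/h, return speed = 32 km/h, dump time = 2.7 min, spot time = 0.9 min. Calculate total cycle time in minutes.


33.3089 min

Convert haul speed to m/min: 22 * 1000/60 = 366.6666667 m/min
Haul time = 4956 / 366.6666667 = 13.51636364 min
Convert return speed to m/min: 32 * 1000/60 = 533.3333333 m/min
Return time = 4956 / 533.3333333 = 9.2925 min
Total cycle time:
= 6.9 + 13.51636364 + 2.7 + 9.2925 + 0.9
= 33.3089 min


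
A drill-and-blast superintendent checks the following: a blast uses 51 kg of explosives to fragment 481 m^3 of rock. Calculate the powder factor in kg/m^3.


Powder factor = explosive mass / rock volume
= 51 / 481
= 0.106 kg/m^3

0.106 kg/m^3


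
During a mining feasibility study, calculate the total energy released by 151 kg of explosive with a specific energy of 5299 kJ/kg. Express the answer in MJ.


Energy = mass * specific_energy / 1000
= 151 * 5299 / 1000
= 800149 / 1000
= 800.149 MJ

800.149 MJ


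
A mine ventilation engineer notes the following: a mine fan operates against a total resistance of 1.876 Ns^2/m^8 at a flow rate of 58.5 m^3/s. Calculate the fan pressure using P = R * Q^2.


6420.141 Pa

Compute Q^2:
Q^2 = 58.5^2 = 3422.25
Compute pressure:
P = R * Q^2 = 1.876 * 3422.25
= 6420.141 Pa


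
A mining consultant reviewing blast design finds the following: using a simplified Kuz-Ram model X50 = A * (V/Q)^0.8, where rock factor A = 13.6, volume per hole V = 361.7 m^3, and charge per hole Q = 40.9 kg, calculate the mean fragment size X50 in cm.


77.7748 cm

Compute V/Q:
V/Q = 361.7 / 40.9 = 8.843520782
Raise to the power 0.8:
(V/Q)^0.8 = 8.843520782^0.8 = 5.71873748
Multiply by A:
X50 = 13.6 * 5.71873748
= 77.7748 cm


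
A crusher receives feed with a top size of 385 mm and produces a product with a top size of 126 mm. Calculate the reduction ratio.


Reduction ratio = feed size / product size
= 385 / 126
= 3.0556

3.0556


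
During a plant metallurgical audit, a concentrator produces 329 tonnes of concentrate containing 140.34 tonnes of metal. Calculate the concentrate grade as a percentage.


Grade = (metal in concentrate / concentrate mass) * 100
= (140.34 / 329) * 100
= 0.4265653495 * 100
= 42.6565%

42.6565%


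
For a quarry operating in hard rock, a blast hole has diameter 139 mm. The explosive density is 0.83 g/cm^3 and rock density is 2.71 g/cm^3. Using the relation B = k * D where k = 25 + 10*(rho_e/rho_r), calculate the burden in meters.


First, compute k:
rho_e / rho_r = 0.83 / 2.71 = 0.3062730627
k = 25 + 10 * 0.3062730627 = 28.06273063
Then, compute burden:
B = k * D / 1000 = 28.06273063 * 139 / 1000
= 3900.719557 / 1000
= 3.9007 m

3.9007 m


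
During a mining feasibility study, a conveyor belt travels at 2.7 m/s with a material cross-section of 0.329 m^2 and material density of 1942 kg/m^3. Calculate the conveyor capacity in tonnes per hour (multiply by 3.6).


6210.283 t/h

Volumetric flow = speed * area
= 2.7 * 0.329 = 0.8883 m^3/s
Mass flow = volumetric * density
= 0.8883 * 1942 = 1725.0786 kg/s
Convert to t/h: multiply by 3.6
Capacity = 1725.0786 * 3.6
= 6210.283 t/h


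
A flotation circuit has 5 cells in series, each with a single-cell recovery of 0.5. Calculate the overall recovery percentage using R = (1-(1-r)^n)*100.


96.875%

Complement of single-cell recovery:
1 - r = 1 - 0.5 = 0.5
Raise to power n:
(1 - r)^5 = 0.5^5 = 0.03125
Overall recovery:
R = (1 - 0.03125) * 100
= 96.875%


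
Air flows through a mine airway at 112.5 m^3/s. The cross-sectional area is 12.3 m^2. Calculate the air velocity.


Velocity = flow rate / cross-sectional area
= 112.5 / 12.3
= 9.1463 m/s

9.1463 m/s


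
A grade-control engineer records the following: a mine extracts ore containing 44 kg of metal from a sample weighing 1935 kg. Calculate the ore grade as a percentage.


2.2739%

Ore grade = (metal mass / ore mass) * 100
= (44 / 1935) * 100
= 0.02273901809 * 100
= 2.2739%


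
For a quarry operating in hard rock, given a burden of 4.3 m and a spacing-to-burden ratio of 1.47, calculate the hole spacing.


Spacing = burden * ratio
= 4.3 * 1.47
= 6.321 m

6.321 m


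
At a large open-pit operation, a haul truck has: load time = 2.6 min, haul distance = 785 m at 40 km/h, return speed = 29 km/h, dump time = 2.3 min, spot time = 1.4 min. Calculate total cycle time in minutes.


Convert haul speed to m/min: 40 * 1000/60 = 666.6666667 m/min
Haul time = 785 / 666.6666667 = 1.1775 min
Convert return speed to m/min: 29 * 1000/60 = 483.3333333 m/min
Return time = 785 / 483.3333333 = 1.624137931 min
Total cycle time:
= 2.6 + 1.1775 + 2.3 + 1.624137931 + 1.4
= 9.1016 min

9.1016 min


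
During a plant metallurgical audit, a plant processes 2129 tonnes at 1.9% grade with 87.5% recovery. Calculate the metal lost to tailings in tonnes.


Total metal in feed:
= 2129 * 1.9 / 100 = 40.451 tonnes
Metal recovered:
= 40.451 * 87.5 / 100 = 35.394625 tonnes
Metal lost to tailings:
= 40.451 - 35.394625
= 5.0564 tonnes

5.0564 tonnes


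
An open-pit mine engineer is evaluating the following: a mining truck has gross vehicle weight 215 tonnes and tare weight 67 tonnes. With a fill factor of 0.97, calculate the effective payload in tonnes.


143.56 tonnes

Maximum payload = gross - tare
= 215 - 67 = 148 tonnes
Effective payload = max payload * fill factor
= 148 * 0.97
= 143.56 tonnes


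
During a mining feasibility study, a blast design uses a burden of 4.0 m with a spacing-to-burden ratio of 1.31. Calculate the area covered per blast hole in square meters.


20.96 m^2

First, find the spacing:
Spacing = burden * ratio = 4.0 * 1.31
= 5.24 m
Then, calculate the area:
Area = burden * spacing = 4.0 * 5.24
= 20.96 m^2


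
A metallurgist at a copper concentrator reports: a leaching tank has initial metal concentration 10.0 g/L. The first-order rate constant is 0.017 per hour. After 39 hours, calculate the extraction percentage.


48.4697%

Compute the exponent:
-k * t = -0.017 * 39 = -0.663
Remaining concentration:
C = 10.0 * exp(-0.663)
= 10.0 * 0.515303104
= 5.15303104 g/L
Extracted = 10.0 - 5.15303104 = 4.84696896 g/L
Extraction % = 4.84696896 / 10.0 * 100
= 48.4697%


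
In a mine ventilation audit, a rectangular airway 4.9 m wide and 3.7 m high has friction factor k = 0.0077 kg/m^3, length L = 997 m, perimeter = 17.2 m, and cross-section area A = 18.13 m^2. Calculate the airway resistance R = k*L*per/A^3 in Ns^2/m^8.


0.0222 Ns^2/m^8

Compute the numerator:
k * L * per = 0.0077 * 997 * 17.2
= 132.04268
Compute the denominator:
A^3 = 18.13^3 = 5959.274797
Resistance:
R = 132.04268 / 5959.274797
= 0.0222 Ns^2/m^8


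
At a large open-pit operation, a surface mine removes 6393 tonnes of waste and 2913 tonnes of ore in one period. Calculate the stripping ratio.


2.1946

Stripping ratio = waste tonnage / ore tonnage
= 6393 / 2913
= 2.1946


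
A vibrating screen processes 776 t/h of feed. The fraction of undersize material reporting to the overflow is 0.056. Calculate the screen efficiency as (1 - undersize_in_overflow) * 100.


Screen efficiency = (1 - fraction of undersize in overflow) * 100
= (1 - 0.056) * 100
= 0.944 * 100
= 94.4%

94.4%


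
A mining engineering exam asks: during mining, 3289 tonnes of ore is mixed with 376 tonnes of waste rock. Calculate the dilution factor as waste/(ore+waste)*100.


Total material = ore + waste
= 3289 + 376 = 3665 tonnes
Dilution = waste / total * 100
= 376 / 3665 * 100
= 0.1025920873 * 100
= 10.2592%

10.2592%


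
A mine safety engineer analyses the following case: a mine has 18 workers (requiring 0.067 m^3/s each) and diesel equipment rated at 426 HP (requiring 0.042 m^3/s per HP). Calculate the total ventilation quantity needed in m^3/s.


Airflow for workers:
Q_people = 18 * 0.067 = 1.206 m^3/s
Airflow for diesel equipment:
Q_diesel = 426 * 0.042 = 17.892 m^3/s
Total ventilation:
Q_total = 1.206 + 17.892
= 19.098 m^3/s

19.098 m^3/s


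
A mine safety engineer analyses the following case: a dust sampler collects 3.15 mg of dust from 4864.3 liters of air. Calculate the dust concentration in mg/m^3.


Convert liters to m^3: 1 m^3 = 1000 L
Concentration = mass / volume * 1000
= 3.15 / 4864.3 * 1000
= 0.0006475751907 * 1000
= 0.6476 mg/m^3

0.6476 mg/m^3


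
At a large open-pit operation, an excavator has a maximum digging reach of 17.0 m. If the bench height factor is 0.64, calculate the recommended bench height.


Bench height = reach * factor
= 17.0 * 0.64
= 10.88 m

10.88 m


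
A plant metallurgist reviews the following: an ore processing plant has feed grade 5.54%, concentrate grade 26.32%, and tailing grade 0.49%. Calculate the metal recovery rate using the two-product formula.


92.8845%

Using the two-product formula:
R = 100 * c * (f - t) / (f * (c - t))
Numerator = 100 * 26.32 * (5.54 - 0.49)
= 100 * 26.32 * 5.05
= 13291.6
Denominator = 5.54 * (26.32 - 0.49)
= 5.54 * 25.83
= 143.0982
R = 13291.6 / 143.0982
= 92.8845%


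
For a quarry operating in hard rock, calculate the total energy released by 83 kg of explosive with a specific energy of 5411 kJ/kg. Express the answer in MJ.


Energy = mass * specific_energy / 1000
= 83 * 5411 / 1000
= 449113 / 1000
= 449.113 MJ

449.113 MJ


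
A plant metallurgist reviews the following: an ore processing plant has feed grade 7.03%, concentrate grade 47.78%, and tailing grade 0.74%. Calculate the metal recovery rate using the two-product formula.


Using the two-product formula:
R = 100 * c * (f - t) / (f * (c - t))
Numerator = 100 * 47.78 * (7.03 - 0.74)
= 100 * 47.78 * 6.29
= 30053.62
Denominator = 7.03 * (47.78 - 0.74)
= 7.03 * 47.04
= 330.6912
R = 30053.62 / 330.6912
= 90.8812%

90.8812%


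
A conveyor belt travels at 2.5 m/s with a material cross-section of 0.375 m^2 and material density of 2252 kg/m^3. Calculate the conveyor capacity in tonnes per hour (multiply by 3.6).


7600.5 t/h

Volumetric flow = speed * area
= 2.5 * 0.375 = 0.9375 m^3/s
Mass flow = volumetric * density
= 0.9375 * 2252 = 2111.25 kg/s
Convert to t/h: multiply by 3.6
Capacity = 2111.25 * 3.6
= 7600.5 t/h


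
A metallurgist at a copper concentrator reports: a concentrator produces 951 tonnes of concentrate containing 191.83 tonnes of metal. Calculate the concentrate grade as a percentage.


20.1714%

Grade = (metal in concentrate / concentrate mass) * 100
= (191.83 / 951) * 100
= 0.2017139853 * 100
= 20.1714%


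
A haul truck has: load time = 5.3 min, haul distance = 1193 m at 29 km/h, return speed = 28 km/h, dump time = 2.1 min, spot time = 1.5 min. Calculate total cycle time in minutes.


Convert haul speed to m/min: 29 * 1000/60 = 483.3333333 m/min
Haul time = 1193 / 483.3333333 = 2.468275862 min
Convert return speed to m/min: 28 * 1000/60 = 466.6666667 m/min
Return time = 1193 / 466.6666667 = 2.556428571 min
Total cycle time:
= 5.3 + 2.468275862 + 2.1 + 2.556428571 + 1.5
= 13.9247 min

13.9247 min


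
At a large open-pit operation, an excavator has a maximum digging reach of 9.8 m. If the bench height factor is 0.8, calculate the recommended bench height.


Bench height = reach * factor
= 9.8 * 0.8
= 7.84 m

7.84 m


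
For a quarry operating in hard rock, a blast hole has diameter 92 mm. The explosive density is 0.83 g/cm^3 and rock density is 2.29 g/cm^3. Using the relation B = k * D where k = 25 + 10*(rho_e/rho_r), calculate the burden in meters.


First, compute k:
rho_e / rho_r = 0.83 / 2.29 = 0.3624454148
k = 25 + 10 * 0.3624454148 = 28.62445415
Then, compute burden:
B = k * D / 1000 = 28.62445415 * 92 / 1000
= 2633.449782 / 1000
= 2.6334 m

2.6334 m


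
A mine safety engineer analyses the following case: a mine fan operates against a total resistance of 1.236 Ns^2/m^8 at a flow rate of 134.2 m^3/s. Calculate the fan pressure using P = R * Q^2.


Compute Q^2:
Q^2 = 134.2^2 = 18009.64
Compute pressure:
P = R * Q^2 = 1.236 * 18009.64
= 22259.915 Pa

22259.915 Pa


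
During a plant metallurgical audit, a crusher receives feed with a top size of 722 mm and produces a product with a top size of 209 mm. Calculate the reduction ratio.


Reduction ratio = feed size / product size
= 722 / 209
= 3.4545

3.4545


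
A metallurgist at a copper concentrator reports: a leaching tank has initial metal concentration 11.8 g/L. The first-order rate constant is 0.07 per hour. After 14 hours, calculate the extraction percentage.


62.4689%

Compute the exponent:
-k * t = -0.07 * 14 = -0.98
Remaining concentration:
C = 11.8 * exp(-0.98)
= 11.8 * 0.3753110989
= 4.428670966 g/L
Extracted = 11.8 - 4.428670966 = 7.371329034 g/L
Extraction % = 7.371329034 / 11.8 * 100
= 62.4689%


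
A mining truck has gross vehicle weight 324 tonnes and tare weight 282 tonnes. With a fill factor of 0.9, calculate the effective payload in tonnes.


Maximum payload = gross - tare
= 324 - 282 = 42 tonnes
Effective payload = max payload * fill factor
= 42 * 0.9
= 37.8 tonnes

37.8 tonnes


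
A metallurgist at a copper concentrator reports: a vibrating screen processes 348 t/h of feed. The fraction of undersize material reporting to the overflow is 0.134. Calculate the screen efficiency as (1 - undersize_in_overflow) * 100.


86.6%

Screen efficiency = (1 - fraction of undersize in overflow) * 100
= (1 - 0.134) * 100
= 0.866 * 100
= 86.6%


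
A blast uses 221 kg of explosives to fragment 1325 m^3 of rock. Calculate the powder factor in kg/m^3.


0.1668 kg/m^3

Powder factor = explosive mass / rock volume
= 221 / 1325
= 0.1668 kg/m^3


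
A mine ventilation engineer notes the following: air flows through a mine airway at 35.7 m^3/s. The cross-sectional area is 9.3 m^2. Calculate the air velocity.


Velocity = flow rate / cross-sectional area
= 35.7 / 9.3
= 3.8387 m/s

3.8387 m/s


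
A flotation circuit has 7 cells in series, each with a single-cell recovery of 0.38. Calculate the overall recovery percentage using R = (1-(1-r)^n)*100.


96.4784%

Complement of single-cell recovery:
1 - r = 1 - 0.38 = 0.62
Raise to power n:
(1 - r)^7 = 0.62^7 = 0.03521614606
Overall recovery:
R = (1 - 0.03521614606) * 100
= 96.4784%


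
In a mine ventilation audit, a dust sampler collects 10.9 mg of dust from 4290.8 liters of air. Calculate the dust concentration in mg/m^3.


2.5403 mg/m^3

Convert liters to m^3: 1 m^3 = 1000 L
Concentration = mass / volume * 1000
= 10.9 / 4290.8 * 1000
= 0.002540318822 * 1000
= 2.5403 mg/m^3


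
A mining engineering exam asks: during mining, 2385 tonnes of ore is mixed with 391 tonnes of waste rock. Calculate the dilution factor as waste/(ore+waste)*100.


14.085%

Total material = ore + waste
= 2385 + 391 = 2776 tonnes
Dilution = waste / total * 100
= 391 / 2776 * 100
= 0.1408501441 * 100
= 14.085%


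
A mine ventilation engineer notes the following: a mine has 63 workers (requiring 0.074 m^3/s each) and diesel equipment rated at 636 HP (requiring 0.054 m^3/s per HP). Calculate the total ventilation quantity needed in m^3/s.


39.006 m^3/s

Airflow for workers:
Q_people = 63 * 0.074 = 4.662 m^3/s
Airflow for diesel equipment:
Q_diesel = 636 * 0.054 = 34.344 m^3/s
Total ventilation:
Q_total = 4.662 + 34.344
= 39.006 m^3/s


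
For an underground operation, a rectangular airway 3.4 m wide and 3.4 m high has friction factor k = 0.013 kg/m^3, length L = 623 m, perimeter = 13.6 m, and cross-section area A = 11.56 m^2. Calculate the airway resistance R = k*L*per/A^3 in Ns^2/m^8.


Compute the numerator:
k * L * per = 0.013 * 623 * 13.6
= 110.1464
Compute the denominator:
A^3 = 11.56^3 = 1544.804416
Resistance:
R = 110.1464 / 1544.804416
= 0.0713 Ns^2/m^8

0.0713 Ns^2/m^8


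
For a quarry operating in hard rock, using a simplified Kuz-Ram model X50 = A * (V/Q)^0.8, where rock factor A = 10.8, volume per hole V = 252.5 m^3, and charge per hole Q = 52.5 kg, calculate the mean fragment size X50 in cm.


Compute V/Q:
V/Q = 252.5 / 52.5 = 4.80952381
Raise to the power 0.8:
(V/Q)^0.8 = 4.80952381^0.8 = 3.51302842
Multiply by A:
X50 = 10.8 * 3.51302842
= 37.9407 cm

37.9407 cm


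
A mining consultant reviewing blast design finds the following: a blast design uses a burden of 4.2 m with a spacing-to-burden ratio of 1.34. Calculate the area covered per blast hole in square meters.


23.6376 m^2

First, find the spacing:
Spacing = burden * ratio = 4.2 * 1.34
= 5.628 m
Then, calculate the area:
Area = burden * spacing = 4.2 * 5.628
= 23.6376 m^2


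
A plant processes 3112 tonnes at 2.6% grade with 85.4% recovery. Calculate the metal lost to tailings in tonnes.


Total metal in feed:
= 3112 * 2.6 / 100 = 80.912 tonnes
Metal recovered:
= 80.912 * 85.4 / 100 = 69.098848 tonnes
Metal lost to tailings:
= 80.912 - 69.098848
= 11.8132 tonnes

11.8132 tonnes


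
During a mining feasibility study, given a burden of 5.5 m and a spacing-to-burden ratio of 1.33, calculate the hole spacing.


Spacing = burden * ratio
= 5.5 * 1.33
= 7.315 m

7.315 m


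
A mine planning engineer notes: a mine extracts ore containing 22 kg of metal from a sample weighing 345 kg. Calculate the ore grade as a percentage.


6.3768%

Ore grade = (metal mass / ore mass) * 100
= (22 / 345) * 100
= 0.06376811594 * 100
= 6.3768%


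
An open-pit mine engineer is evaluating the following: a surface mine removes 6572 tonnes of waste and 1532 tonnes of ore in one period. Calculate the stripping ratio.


Stripping ratio = waste tonnage / ore tonnage
= 6572 / 1532
= 4.2898

4.2898


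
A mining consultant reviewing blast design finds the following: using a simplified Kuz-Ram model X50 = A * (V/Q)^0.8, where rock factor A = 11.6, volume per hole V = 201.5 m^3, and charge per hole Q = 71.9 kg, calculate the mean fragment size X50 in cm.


Compute V/Q:
V/Q = 201.5 / 71.9 = 2.802503477
Raise to the power 0.8:
(V/Q)^0.8 = 2.802503477^0.8 = 2.280535978
Multiply by A:
X50 = 11.6 * 2.280535978
= 26.4542 cm

26.4542 cm


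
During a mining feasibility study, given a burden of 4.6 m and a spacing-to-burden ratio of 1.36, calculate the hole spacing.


6.256 m

Spacing = burden * ratio
= 4.6 * 1.36
= 6.256 m


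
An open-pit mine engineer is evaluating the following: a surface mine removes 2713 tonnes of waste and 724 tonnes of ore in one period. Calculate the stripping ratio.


Stripping ratio = waste tonnage / ore tonnage
= 2713 / 724
= 3.7472

3.7472


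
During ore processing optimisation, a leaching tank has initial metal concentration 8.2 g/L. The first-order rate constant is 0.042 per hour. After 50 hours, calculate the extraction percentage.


Compute the exponent:
-k * t = -0.042 * 50 = -2.1
Remaining concentration:
C = 8.2 * exp(-2.1)
= 8.2 * 0.1224564283
= 1.004142712 g/L
Extracted = 8.2 - 1.004142712 = 7.195857288 g/L
Extraction % = 7.195857288 / 8.2 * 100
= 87.7544%

87.7544%
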